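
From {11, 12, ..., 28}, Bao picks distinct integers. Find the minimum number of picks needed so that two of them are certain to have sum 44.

Two chosen integers sum to 44 exactly when both halves of some pair {x, 44−x} with 16 ≤ x ≤ 44−x ≤ 28 are chosen — 6 such pairs.
The remaining 6 elements (those with no distinct partner in range) can never complete a 44-sum, so the worst case takes all of them and one from each pair: 6 + 6 = 12.
Pigeonhole: the 13th integer has to be the second member of some pair, so 12 + 1 = 13.

13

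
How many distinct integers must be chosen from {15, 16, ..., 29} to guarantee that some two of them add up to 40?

Two chosen integers sum to 40 exactly when both halves of some pair {x, 40−x} with 15 ≤ x ≤ 40−x ≤ 25 are chosen — 5 such pairs.
The remaining 5 elements (those with no distinct partner in range) can never complete a 40-sum, so the worst case takes all of them and one from each pair: 5 + 5 = 10.
The 11th integer has to be the second member of some pair, so 10 + 1 = 11.

11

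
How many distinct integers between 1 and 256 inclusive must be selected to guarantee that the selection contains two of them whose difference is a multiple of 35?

Integers whose pairwise differences are multiples of 35 are exactly those sharing a remainder mod 35. By the pigeonhole principle, the 35 residue classes mod 35 are the pigeonholes.
With 35 integers one could put 1 in each residue class and have no class reach 2.
The 36th integer pushes some class to 2, so 35·1 + 1 = 36.

36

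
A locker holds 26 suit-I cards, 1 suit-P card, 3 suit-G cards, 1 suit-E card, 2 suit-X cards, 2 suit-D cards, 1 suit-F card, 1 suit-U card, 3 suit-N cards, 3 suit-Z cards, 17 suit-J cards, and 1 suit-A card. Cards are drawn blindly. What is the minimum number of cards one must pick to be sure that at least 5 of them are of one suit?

27

Pigeonhole: put each drawn card into a box by suit. The largest draw with every box below 5 takes min(count, 4) from each suit; suits with fewer than 4 contribute all they have.
Σ min(cᵢ, 4) = 4 + 1 + 3 + 1 + 2 + 2 + 1 + 1 + 3 + 3 + 4 + 1 = 26.
Draw number 26 + 1 = 27 must push one box to 5.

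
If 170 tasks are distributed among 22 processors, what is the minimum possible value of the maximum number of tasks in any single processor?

The 22 processors are the holes and the 170 tasks are the pigeons.
If every processor held at most 7 tasks, the total would be at most 22 × 7 = 154, which is less than 170.
So some processor holds at least ⌈170/22⌉ = 8 tasks.

8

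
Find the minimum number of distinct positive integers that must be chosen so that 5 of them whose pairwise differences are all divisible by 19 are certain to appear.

Integers whose pairwise differences are multiples of 19 are exactly those sharing a remainder mod 19. The 19 residue classes mod 19 are the pigeonholes.
With 76 integers one could put 4 in each residue class and have no class reach 5.
The 77th integer pushes some class to 5, so 19·4 + 1 = 77.

77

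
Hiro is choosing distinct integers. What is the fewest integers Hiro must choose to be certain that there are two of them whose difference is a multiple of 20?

21

Integers whose pairwise differences are multiples of 20 are exactly those sharing a remainder mod 20. The 20 residue classes mod 20 are the pigeonholes.
With 20 integers one could put 1 in each residue class and have no class reach 2.
The 21st integer pushes some class to 2, so 20·1 + 1 = 21.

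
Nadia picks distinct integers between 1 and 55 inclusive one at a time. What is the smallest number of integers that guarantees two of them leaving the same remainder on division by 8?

The 8 residue classes mod 8 are the pigeonholes.
With 8 integers one could put 1 in each residue class and have no class reach 2.
The 9th integer pushes some class to 2, so 8·1 + 1 = 9.

9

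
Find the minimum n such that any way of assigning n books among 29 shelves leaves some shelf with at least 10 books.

With 261 books one could put exactly 9 in each of the 29 shelves, and no shelf would reach 10.
By the pigeonhole principle, one more book must land in a shelf that already has 9, giving it 10.
So 29 × 9 + 1 = 262 books are required.

262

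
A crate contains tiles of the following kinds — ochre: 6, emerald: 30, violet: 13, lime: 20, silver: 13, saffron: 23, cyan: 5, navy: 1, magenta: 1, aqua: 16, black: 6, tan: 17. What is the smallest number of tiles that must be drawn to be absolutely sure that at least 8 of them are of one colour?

Pigeonhole: put each drawn tile into a box by colour. The largest draw with every box below 8 takes min(count, 7) from each colour; colours with fewer than 7 contribute all they have.
Σ min(cᵢ, 7) = 6 + 7 + 7 + 7 + 7 + 7 + 5 + 1 + 1 + 7 + 6 + 7 = 68.
Draw number 68 + 1 = 69 must push one box to 8.

69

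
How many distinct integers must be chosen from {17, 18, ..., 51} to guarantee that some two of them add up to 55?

25

A set avoiding the sum 55 can contain at most one of each pair {x, 55−x}, plus the 13 elements whose complement lies outside the range.
The integers 28, …, 51 (24 of them) are such a set: any two sum to at least 28+29 = 57 > 55.
By pigeonhole, any 25th integer completes one of the 11 pairs, so 25 choices force a sum of 55.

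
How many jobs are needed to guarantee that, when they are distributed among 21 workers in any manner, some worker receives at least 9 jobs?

With 168 jobs one could put exactly 8 in each of the 21 workers, and no worker would reach 9.
By pigeonhole, one more job must land in a worker that already has 8, giving it 9.
So 21 × 8 + 1 = 169 jobs are required.

169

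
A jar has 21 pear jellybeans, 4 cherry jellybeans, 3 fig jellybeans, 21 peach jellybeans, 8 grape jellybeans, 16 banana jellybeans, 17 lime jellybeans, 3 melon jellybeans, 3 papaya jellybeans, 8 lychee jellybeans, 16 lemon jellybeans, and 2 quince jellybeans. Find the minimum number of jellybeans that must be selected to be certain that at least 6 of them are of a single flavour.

51

An adversary could hand out at most 5 jellybeans per flavour (5 flavours run out sooner): 5 + 4 + 3 + 5 + 5 + 5 + 5 + 3 + 3 + 5 + 5 + 2 = 50 jellybeans and still no flavour has 6.
Pigeonhole: one more jellybean lands in a flavour already at 5, so 51 draws are enough and 50 are not.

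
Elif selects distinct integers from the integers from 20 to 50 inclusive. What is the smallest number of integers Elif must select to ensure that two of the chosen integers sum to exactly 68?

18

Group the elements by complementary pair {x, 68−x}: {20,48}, {21,47}, {22,46}, …, giving 14 two-element pairs, the single value 34 (it cannot pair with itself since the integers are distinct), and 2 integers whose partner 68−x falls outside [20,50].
By the pigeonhole principle, treating each of those 17 groups as a pigeonhole, one can pick one integer per group — 17 integers — with no two summing to 68.
The 18th integer lands in an occupied pair, forcing a sum of 68.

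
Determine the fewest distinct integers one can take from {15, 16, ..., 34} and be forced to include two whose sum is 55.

14

A set avoiding the sum 55 can contain at most one of each pair {x, 55−x}, plus the 6 elements whose complement lies outside the range.
The integers 15, …, 27 (13 of them) are such a set: any two sum to at least 15+16 = 31 and at most 26+27 = 53 < 55.
Any 14th integer completes one of the 7 pairs, so 14 choices force a sum of 55.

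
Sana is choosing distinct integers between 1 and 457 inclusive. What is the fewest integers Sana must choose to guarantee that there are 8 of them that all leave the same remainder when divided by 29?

By the pigeonhole principle, the 29 residue classes mod 29 are the pigeonholes.
With 203 integers one could put 7 in each residue class and have no class reach 8.
The 204th integer pushes some class to 8, so 29·7 + 1 = 204.

204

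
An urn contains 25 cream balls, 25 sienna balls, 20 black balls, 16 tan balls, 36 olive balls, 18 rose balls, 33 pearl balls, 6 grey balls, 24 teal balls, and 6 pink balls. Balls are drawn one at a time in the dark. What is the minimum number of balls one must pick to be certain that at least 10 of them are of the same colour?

85

By pigeonhole, put each drawn ball into a box by colour. The largest draw with every box below 10 takes min(count, 9) from each colour; colours with fewer than 9 contribute all they have.
Σ min(cᵢ, 9) = 9 + 9 + 9 + 9 + 9 + 9 + 9 + 6 + 9 + 6 = 84.
Draw number 84 + 1 = 85 must push one box to 10.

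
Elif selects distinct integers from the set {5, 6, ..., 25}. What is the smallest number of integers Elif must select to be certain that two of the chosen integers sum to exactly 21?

16

Two chosen integers sum to 21 exactly when both halves of some pair {x, 21−x} with 5 ≤ x ≤ 21−x ≤ 16 are chosen — 6 such pairs.
The remaining 9 elements (those with no distinct partner in range) can never complete a 21-sum, so the worst case takes all of them and one from each pair: 9 + 6 = 15.
The 16th integer has to be the second member of some pair, so 15 + 1 = 16.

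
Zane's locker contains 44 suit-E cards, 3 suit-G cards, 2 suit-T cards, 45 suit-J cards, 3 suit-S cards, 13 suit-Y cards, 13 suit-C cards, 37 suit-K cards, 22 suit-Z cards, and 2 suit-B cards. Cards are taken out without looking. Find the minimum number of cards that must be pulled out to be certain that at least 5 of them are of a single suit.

35

By pigeonhole, the 10 suits are the holes; the cards drawn are the pigeons.
To avoid 5 of any one suit, the worst case takes at most 4 of each suit, or every card of a suit that has fewer than 4.
That gives 4 + 3 + 2 + 4 + 3 + 4 + 4 + 4 + 4 + 2 = 34 cards with no suit reaching 5.
The next card forces some suit to 5, so 34 + 1 = 35.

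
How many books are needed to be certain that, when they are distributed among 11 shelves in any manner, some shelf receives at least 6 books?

With 55 books one could put exactly 5 in each of the 11 shelves, and no shelf would reach 6.
By pigeonhole, one more book must land in a shelf that already has 5, giving it 6.
So 11 × 5 + 1 = 56 books are required.

56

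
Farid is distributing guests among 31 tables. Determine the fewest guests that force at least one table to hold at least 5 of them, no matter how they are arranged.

With 124 guests one could put exactly 4 in each of the 31 tables, and no table would reach 5.
Pigeonhole: one more guest must land in a table that already has 4, giving it 5.
So 31 × 4 + 1 = 125 guests are required.

125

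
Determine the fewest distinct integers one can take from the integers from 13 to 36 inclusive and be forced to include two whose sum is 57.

17

A set avoiding the sum 57 can contain at most one of each pair {x, 57−x}, plus the 8 elements whose complement lies outside the range.
The integers 13, …, 28 (16 of them) are such a set: any two sum to at least 13+14 = 27 and at most 27+28 = 55 < 57.
Pigeonhole: any 17th integer completes one of the 8 pairs, so 17 choices force a sum of 57.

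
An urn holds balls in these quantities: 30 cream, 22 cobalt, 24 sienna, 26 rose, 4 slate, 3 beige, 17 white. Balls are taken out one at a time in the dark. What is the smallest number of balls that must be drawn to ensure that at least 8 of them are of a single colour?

By the pigeonhole principle, put each drawn ball into a box by colour. The largest draw with every box below 8 takes min(count, 7) from each colour; colours with fewer than 7 contribute all they have.
Σ min(cᵢ, 7) = 7 + 7 + 7 + 7 + 4 + 3 + 7 = 42.
Draw number 42 + 1 = 43 must push one box to 8.

43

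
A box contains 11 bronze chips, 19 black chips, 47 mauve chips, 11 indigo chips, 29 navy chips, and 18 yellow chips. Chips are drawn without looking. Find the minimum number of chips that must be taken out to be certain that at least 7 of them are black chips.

In the worst case for collecting black chips, every non-black chip comes out first.
There are 11 + 47 + 11 + 29 + 18 = 116 non-black chips altogether.
After those, each further chip must be black, so 116 + 7 = 123 draws guarantee 7 black chips.

123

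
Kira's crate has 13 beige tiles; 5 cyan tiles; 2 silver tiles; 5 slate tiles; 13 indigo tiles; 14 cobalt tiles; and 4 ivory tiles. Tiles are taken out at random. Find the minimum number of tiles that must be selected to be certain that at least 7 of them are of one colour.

The 7 colours are the holes; the tiles drawn are the pigeons.
To avoid 7 of any one colour, the worst case takes at most 6 of each colour, or every tile of a colour that has fewer than 6.
That gives 6 + 5 + 2 + 5 + 6 + 6 + 4 = 34 tiles with no colour reaching 7.
The next tile forces some colour to 7, so 34 + 1 = 35.

35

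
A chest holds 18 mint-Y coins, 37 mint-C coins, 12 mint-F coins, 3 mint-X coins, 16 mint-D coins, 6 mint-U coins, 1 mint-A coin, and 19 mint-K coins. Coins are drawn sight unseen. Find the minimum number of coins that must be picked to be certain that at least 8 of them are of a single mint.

The 8 mints are the holes; the coins drawn are the pigeons.
To avoid 8 of any one mint, the worst case takes at most 7 of each mint, or every coin of a mint that has fewer than 7.
That gives 7 + 7 + 7 + 3 + 7 + 6 + 1 + 7 = 45 coins with no mint reaching 8.
The next coin forces some mint to 8, so 45 + 1 = 46.

46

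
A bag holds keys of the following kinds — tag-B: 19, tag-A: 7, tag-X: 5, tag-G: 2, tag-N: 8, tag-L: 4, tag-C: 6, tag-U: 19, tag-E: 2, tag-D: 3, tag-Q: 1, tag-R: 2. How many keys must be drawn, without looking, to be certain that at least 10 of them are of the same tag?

59

By the pigeonhole principle, put each drawn key into a box by tag. The largest draw with every box below 10 takes min(count, 9) from each tag; tags with fewer than 9 contribute all they have.
Σ min(cᵢ, 9) = 9 + 7 + 5 + 2 + 8 + 4 + 6 + 9 + 2 + 3 + 1 + 2 = 58.
Draw number 58 + 1 = 59 must push one box to 10.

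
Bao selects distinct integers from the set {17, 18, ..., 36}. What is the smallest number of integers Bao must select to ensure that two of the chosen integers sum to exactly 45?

15

A set avoiding the sum 45 can contain at most one of each pair {x, 45−x}, plus the 8 elements whose complement lies outside the range.
The integers 23, …, 36 (14 of them) are such a set: any two sum to at least 23+24 = 47 > 45.
By the pigeonhole principle, any 15th integer completes one of the 6 pairs, so 15 choices force a sum of 45.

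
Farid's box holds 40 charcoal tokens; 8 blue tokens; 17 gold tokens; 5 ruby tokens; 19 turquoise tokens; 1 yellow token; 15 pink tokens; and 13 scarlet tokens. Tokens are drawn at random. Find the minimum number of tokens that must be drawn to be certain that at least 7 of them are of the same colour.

Pigeonhole: the 8 colours are the holes; the tokens drawn are the pigeons.
To avoid 7 of any one colour, the worst case takes at most 6 of each colour, or every token of a colour that has fewer than 6.
That gives 6 + 6 + 6 + 5 + 6 + 1 + 6 + 6 = 42 tokens with no colour reaching 7.
The next token forces some colour to 7, so 42 + 1 = 43.

43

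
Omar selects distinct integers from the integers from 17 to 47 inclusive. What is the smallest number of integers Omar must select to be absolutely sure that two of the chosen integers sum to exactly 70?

A set avoiding the sum 70 can contain at most one of each pair {x, 70−x}, plus the 7 elements whose complement lies outside the range or equal to its own complement.
The integers 17, …, 35 (19 of them) are such a set: any two sum to at least 17+18 = 35 and at most 34+35 = 69 < 70.
Any 20th integer completes one of the 12 pairs, so 20 choices force a sum of 70.

20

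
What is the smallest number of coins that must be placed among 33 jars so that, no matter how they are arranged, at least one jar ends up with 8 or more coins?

With 231 coins one could put exactly 7 in each of the 33 jars, and no jar would reach 8.
By pigeonhole, one more coin must land in a jar that already has 7, giving it 8.
So 33 × 7 + 1 = 232 coins are required.

232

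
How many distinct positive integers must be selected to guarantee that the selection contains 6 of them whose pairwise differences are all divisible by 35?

176

Integers whose pairwise differences are multiples of 35 are exactly those sharing a remainder mod 35. The 35 residue classes mod 35 are the pigeonholes.
With 175 integers one could put 5 in each residue class and have no class reach 6.
The 176th integer pushes some class to 6, so 35·5 + 1 = 176.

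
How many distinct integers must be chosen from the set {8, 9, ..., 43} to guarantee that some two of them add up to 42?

24

Two chosen integers sum to 42 exactly when both halves of some pair {x, 42−x} with 8 ≤ x ≤ 42−x ≤ 34 are chosen — 13 such pairs.
The remaining 10 elements (those with no distinct partner in range) can never complete a 42-sum, so the worst case takes all of them and one from each pair: 10 + 13 = 23.
The 24th integer has to be the second member of some pair, so 23 + 1 = 24.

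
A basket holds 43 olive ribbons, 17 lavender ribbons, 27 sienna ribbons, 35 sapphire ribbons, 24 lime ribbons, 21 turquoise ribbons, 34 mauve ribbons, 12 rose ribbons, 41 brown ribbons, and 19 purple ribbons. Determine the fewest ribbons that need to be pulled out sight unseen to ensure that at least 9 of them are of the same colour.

By the pigeonhole principle, the 10 colours are the holes; the ribbons drawn are the pigeons.
To avoid 9 of any one colour, the worst case takes at most 8 of each colour.
That gives 8 + 8 + 8 + 8 + 8 + 8 + 8 + 8 + 8 + 8 = 80 ribbons with no colour reaching 9.
The next ribbon forces some colour to 9, so 80 + 1 = 81.

81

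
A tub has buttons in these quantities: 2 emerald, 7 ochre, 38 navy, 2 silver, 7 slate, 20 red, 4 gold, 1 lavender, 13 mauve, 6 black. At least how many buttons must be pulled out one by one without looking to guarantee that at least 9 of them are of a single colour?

Put each drawn button into a box by colour. The largest draw with every box below 9 takes min(count, 8) from each colour; colours with fewer than 8 contribute all they have.
Σ min(cᵢ, 8) = 2 + 7 + 8 + 2 + 7 + 8 + 4 + 1 + 8 + 6 = 53.
Draw number 53 + 1 = 54 must push one box to 9.

54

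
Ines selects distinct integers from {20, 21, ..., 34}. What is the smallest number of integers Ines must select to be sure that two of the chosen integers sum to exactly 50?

11

Two chosen integers sum to 50 exactly when both halves of some pair {x, 50−x} with 20 ≤ x ≤ 50−x ≤ 30 are chosen — 5 such pairs.
The remaining 5 elements (those with no distinct partner in range) can never complete a 50-sum, so the worst case takes all of them and one from each pair: 5 + 5 = 10.
By pigeonhole, the 11th integer has to be the second member of some pair, so 10 + 1 = 11.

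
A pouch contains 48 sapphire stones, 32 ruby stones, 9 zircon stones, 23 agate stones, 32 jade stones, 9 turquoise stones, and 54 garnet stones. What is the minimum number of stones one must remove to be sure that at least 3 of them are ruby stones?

178

In the worst case for collecting ruby stones, every non-ruby stone comes out first.
There are 48 + 9 + 23 + 32 + 9 + 54 = 175 non-ruby stones altogether.
After those, each further stone must be ruby, so 175 + 3 = 178 draws guarantee 3 ruby stones.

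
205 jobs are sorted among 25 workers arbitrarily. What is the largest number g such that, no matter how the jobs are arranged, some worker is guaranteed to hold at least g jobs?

By pigeonhole, the 25 workers are the holes and the 205 jobs are the pigeons.
If every worker held at most 8 jobs, the total would be at most 25 × 8 = 200, which is less than 205.
So some worker holds at least ⌈205/25⌉ = 9 jobs.

9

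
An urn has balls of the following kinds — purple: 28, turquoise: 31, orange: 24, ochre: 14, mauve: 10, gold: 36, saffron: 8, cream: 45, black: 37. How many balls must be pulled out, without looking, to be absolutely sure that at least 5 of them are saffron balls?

230

In the worst case for collecting saffron balls, every non-saffron ball comes out first.
There are 28 + 31 + 24 + 14 + 10 + 36 + 45 + 37 = 225 non-saffron balls altogether.
After those, each further ball must be saffron, so 225 + 5 = 230 draws guarantee 5 saffron balls.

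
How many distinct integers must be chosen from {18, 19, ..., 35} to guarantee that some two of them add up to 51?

Two chosen integers sum to 51 exactly when both halves of some pair {x, 51−x} with 18 ≤ x ≤ 51−x ≤ 33 are chosen — 8 such pairs.
The remaining 2 elements (those with no distinct partner in range) can never complete a 51-sum, so the worst case takes all of them and one from each pair: 2 + 8 = 10.
The 11th integer has to be the second member of some pair, so 10 + 1 = 11.

11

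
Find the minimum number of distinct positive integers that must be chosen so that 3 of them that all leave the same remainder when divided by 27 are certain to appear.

55

By pigeonhole, the 27 residue classes mod 27 are the pigeonholes.
With 54 integers one could put 2 in each residue class and have no class reach 3.
The 55th integer pushes some class to 3, so 27·2 + 1 = 55.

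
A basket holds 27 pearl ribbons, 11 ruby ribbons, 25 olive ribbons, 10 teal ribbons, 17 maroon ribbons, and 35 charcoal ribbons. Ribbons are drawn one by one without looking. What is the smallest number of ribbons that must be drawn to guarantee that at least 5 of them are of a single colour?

25

By the pigeonhole principle, the 6 colours are the holes; the ribbons drawn are the pigeons.
To avoid 5 of any one colour, the worst case takes at most 4 of each colour.
That gives 4 + 4 + 4 + 4 + 4 + 4 = 24 ribbons with no colour reaching 5.
The next ribbon forces some colour to 5, so 24 + 1 = 25.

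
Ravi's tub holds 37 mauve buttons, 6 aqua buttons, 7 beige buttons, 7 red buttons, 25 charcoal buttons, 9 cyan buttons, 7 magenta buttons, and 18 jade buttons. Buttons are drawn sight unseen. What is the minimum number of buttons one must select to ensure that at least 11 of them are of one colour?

Pigeonhole: put each drawn button into a box by colour. The largest draw with every box below 11 takes min(count, 10) from each colour; colours with fewer than 10 contribute all they have.
Σ min(cᵢ, 10) = 10 + 6 + 7 + 7 + 10 + 9 + 7 + 10 = 66.
Draw number 66 + 1 = 67 must push one box to 11.

67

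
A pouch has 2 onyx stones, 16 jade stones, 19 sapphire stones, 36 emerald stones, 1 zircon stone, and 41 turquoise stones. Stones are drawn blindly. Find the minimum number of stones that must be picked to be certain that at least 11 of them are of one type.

Put each drawn stone into a box by type. The largest draw with every box below 11 takes min(count, 10) from each type; types with fewer than 10 contribute all they have.
Σ min(cᵢ, 10) = 2 + 10 + 10 + 10 + 1 + 10 = 43.
Draw number 43 + 1 = 44 must push one box to 11.

44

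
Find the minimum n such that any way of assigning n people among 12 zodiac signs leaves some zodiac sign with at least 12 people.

With 132 people one could put exactly 11 in each of the 12 zodiac signs, and no zodiac sign would reach 12.
One more person must land in a zodiac sign that already has 11, giving it 12.
So 12 × 11 + 1 = 133 people are required.

133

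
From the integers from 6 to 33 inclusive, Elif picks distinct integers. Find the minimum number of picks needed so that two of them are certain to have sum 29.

Group the elements by complementary pair {x, 29−x}: {6,23}, {7,22}, {8,21}, …, giving 9 two-element pairs and 10 integers whose partner 29−x falls outside [6,33].
By the pigeonhole principle, treating each of those 19 groups as a pigeonhole, one can pick one integer per group — 19 integers — with no two summing to 29.
The 20th integer lands in an occupied pair, forcing a sum of 29.

20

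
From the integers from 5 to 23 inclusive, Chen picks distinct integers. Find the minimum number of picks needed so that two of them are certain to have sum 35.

Group the elements by complementary pair {x, 35−x}: {12,23}, {13,22}, {14,21}, …, giving 6 two-element pairs and 7 integers whose partner 35−x falls outside [5,23].
By the pigeonhole principle, treating each of those 13 groups as a pigeonhole, one can pick one integer per group — 13 integers — with no two summing to 35.
The 14th integer lands in an occupied pair, forcing a sum of 35.

14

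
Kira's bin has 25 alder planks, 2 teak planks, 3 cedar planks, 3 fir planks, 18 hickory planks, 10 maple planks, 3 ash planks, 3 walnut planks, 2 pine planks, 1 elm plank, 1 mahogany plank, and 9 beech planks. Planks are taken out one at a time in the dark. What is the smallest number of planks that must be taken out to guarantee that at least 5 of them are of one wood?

35

An adversary could hand out at most 4 planks per wood (8 woods run out sooner): 4 + 2 + 3 + 3 + 4 + 4 + 3 + 3 + 2 + 1 + 1 + 4 = 34 planks and still no wood has 5.
One more plank lands in a wood already at 4, so 35 draws are enough and 34 are not.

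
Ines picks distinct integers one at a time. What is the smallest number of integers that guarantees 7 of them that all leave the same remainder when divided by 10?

61

By the pigeonhole principle, the 10 residue classes mod 10 are the pigeonholes.
With 60 integers one could put 6 in each residue class and have no class reach 7.
The 61st integer pushes some class to 7, so 10·6 + 1 = 61.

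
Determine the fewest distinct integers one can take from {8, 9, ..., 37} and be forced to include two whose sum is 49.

18

Two chosen integers sum to 49 exactly when both halves of some pair {x, 49−x} with 12 ≤ x ≤ 49−x ≤ 37 are chosen — 13 such pairs.
The remaining 4 elements (those with no distinct partner in range) can never complete a 49-sum, so the worst case takes all of them and one from each pair: 4 + 13 = 17.
The 18th integer has to be the second member of some pair, so 17 + 1 = 18.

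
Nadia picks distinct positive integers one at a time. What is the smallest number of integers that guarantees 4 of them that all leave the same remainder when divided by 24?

The 24 residue classes mod 24 are the pigeonholes.
With 72 integers one could put 3 in each residue class and have no class reach 4.
The 73rd integer pushes some class to 4, so 24·3 + 1 = 73.

73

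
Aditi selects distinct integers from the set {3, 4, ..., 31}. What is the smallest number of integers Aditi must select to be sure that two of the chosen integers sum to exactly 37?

A set avoiding the sum 37 can contain at most one of each pair {x, 37−x}, plus the 3 elements whose complement lies outside the range.
The integers 3, …, 18 (16 of them) are such a set: any two sum to at least 3+4 = 7 and at most 17+18 = 35 < 37.
Pigeonhole: any 17th integer completes one of the 13 pairs, so 17 choices force a sum of 37.

17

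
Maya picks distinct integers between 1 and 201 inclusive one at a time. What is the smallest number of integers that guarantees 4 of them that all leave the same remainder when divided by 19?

58

By the pigeonhole principle, the 19 residue classes mod 19 are the pigeonholes.
With 57 integers one could put 3 in each residue class and have no class reach 4.
The 58th integer pushes some class to 4, so 19·3 + 1 = 58.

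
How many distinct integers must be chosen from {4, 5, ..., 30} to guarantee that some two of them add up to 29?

Group the elements by complementary pair {x, 29−x}: {4,25}, {5,24}, {6,23}, …, giving 11 two-element pairs and 5 integers whose partner 29−x falls outside [4,30].
By pigeonhole, treating each of those 16 groups as a pigeonhole, one can pick one integer per group — 16 integers — with no two summing to 29.
The 17th integer lands in an occupied pair, forcing a sum of 29.

17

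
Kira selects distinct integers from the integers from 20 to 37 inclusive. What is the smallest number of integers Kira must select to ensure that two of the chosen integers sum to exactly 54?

A set avoiding the sum 54 can contain at most one of each pair {x, 54−x}, plus the 4 elements whose complement lies outside the range or equal to its own complement.
The integers 27, …, 37 (11 of them) are such a set: any two sum to at least 27+28 = 55 > 54.
Pigeonhole: any 12th integer completes one of the 7 pairs, so 12 choices force a sum of 54.

12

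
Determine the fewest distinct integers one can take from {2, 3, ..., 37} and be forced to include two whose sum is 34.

Two chosen integers sum to 34 exactly when both halves of some pair {x, 34−x} with 2 ≤ x ≤ 34−x ≤ 32 are chosen — 15 such pairs.
The remaining 6 elements (those with no distinct partner in range) can never complete a 34-sum, so the worst case takes all of them and one from each pair: 6 + 15 = 21.
The 22nd integer has to be the second member of some pair, so 21 + 1 = 22.

22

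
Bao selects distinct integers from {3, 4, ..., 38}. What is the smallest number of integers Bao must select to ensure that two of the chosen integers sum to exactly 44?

Group the elements by complementary pair {x, 44−x}: {6,38}, {7,37}, {8,36}, …, giving 16 two-element pairs; the single value 22 (it cannot pair with itself since the integers are distinct); and 3 integers whose partner 44−x falls outside [3,38].
Treating each of those 20 groups as a pigeonhole, one can pick one integer per group — 20 integers — with no two summing to 44.
The 21st integer lands in an occupied pair, forcing a sum of 44.

21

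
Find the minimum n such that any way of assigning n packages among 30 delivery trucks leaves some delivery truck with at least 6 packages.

With 150 packages one could put exactly 5 in each of the 30 delivery trucks, and no delivery truck would reach 6.
Pigeonhole: one more package must land in a delivery truck that already has 5, giving it 6.
So 30 × 5 + 1 = 151 packages are required.

151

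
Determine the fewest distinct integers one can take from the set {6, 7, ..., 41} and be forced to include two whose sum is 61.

26

A set avoiding the sum 61 can contain at most one of each pair {x, 61−x}, plus the 14 elements whose complement lies outside the range.
The integers 6, …, 30 (25 of them) are such a set: any two sum to at least 6+7 = 13 and at most 29+30 = 59 < 61.
By pigeonhole, any 26th integer completes one of the 11 pairs, so 26 choices force a sum of 61.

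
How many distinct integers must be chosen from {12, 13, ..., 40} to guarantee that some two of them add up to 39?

22

Two chosen integers sum to 39 exactly when both halves of some pair {x, 39−x} with 12 ≤ x ≤ 39−x ≤ 27 are chosen — 8 such pairs.
The remaining 13 elements (those with no distinct partner in range) can never complete a 39-sum, so the worst case takes all of them and one from each pair: 13 + 8 = 21.
Pigeonhole: the 22nd integer has to be the second member of some pair, so 21 + 1 = 22.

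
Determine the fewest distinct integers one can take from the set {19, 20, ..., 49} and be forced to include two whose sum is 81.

Group the elements by complementary pair {x, 81−x}: {32,49}, {33,48}, {34,47}, …, giving 9 two-element pairs and 13 integers whose partner 81−x falls outside [19,49].
Treating each of those 22 groups as a pigeonhole, one can pick one integer per group — 22 integers — with no two summing to 81.
The 23rd integer lands in an occupied pair, forcing a sum of 81.

23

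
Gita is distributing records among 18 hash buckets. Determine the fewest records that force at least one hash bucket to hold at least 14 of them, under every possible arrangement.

With 234 records one could put exactly 13 in each of the 18 hash buckets, and no hash bucket would reach 14.
Pigeonhole: one more record must land in a hash bucket that already has 13, giving it 14.
So 18 × 13 + 1 = 235 records are required.

235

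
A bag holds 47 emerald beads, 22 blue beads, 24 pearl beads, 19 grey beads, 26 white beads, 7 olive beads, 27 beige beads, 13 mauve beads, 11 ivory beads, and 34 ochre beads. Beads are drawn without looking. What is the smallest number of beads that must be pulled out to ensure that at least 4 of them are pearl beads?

In the worst case for collecting pearl beads, every non-pearl bead comes out first.
There are 47 + 22 + 19 + 26 + 7 + 27 + 13 + 11 + 34 = 206 non-pearl beads altogether.
After those, each further bead must be pearl, so 206 + 4 = 210 draws guarantee 4 pearl beads.

210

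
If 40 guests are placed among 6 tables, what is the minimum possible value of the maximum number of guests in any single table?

7

Pigeonhole: the 6 tables are the holes and the 40 guests are the pigeons.
If every table held at most 6 guests, the total would be at most 6 × 6 = 36, which is less than 40.
So some table holds at least ⌈40/6⌉ = 7 guests.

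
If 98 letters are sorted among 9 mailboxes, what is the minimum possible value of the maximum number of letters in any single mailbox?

11

Pigeonhole: the 9 mailboxes are the holes and the 98 letters are the pigeons.
If every mailbox held at most 10 letters, the total would be at most 9 × 10 = 90, which is less than 98.
So some mailbox holds at least ⌈98/9⌉ = 11 letters.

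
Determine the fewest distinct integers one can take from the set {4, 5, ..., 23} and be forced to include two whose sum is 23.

13

Two chosen integers sum to 23 exactly when both halves of some pair {x, 23−x} with 4 ≤ x ≤ 23−x ≤ 19 are chosen — 8 such pairs.
The remaining 4 elements (those with no distinct partner in range) can never complete a 23-sum, so the worst case takes all of them and one from each pair: 4 + 8 = 12.
The 13th integer has to be the second member of some pair, so 12 + 1 = 13.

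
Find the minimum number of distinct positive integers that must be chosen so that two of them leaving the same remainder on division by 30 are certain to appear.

31

The 30 residue classes mod 30 are the pigeonholes.
With 30 integers one could put 1 in each residue class and have no class reach 2.
The 31st integer pushes some class to 2, so 30·1 + 1 = 31.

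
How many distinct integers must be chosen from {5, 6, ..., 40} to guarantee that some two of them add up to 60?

Group the elements by complementary pair {x, 60−x}: {20,40}, {21,39}, {22,38}, …, giving 10 two-element pairs, the single value 30 (it cannot pair with itself since the integers are distinct), and 15 integers whose partner 60−x falls outside [5,40].
Pigeonhole: treating each of those 26 groups as a pigeonhole, one can pick one integer per group — 26 integers — with no two summing to 60.
The 27th integer lands in an occupied pair, forcing a sum of 60.

27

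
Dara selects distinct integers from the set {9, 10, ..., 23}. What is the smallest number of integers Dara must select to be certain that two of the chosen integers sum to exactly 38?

Two chosen integers sum to 38 exactly when both halves of some pair {x, 38−x} with 15 ≤ x ≤ 38−x ≤ 23 are chosen — 4 such pairs.
The remaining 7 elements (those with no distinct partner in range) can never complete a 38-sum, so the worst case takes all of them and one from each pair: 7 + 4 = 11.
By pigeonhole, the 12th integer has to be the second member of some pair, so 11 + 1 = 12.

12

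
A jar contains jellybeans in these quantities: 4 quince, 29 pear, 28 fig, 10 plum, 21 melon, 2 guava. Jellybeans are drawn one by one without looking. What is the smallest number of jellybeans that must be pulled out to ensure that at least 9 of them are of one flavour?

39

Put each drawn jellybean into a box by flavour. The largest draw with every box below 9 takes min(count, 8) from each flavour; flavours with fewer than 8 contribute all they have.
Σ min(cᵢ, 8) = 4 + 8 + 8 + 8 + 8 + 2 = 38.
Draw number 38 + 1 = 39 must push one box to 9.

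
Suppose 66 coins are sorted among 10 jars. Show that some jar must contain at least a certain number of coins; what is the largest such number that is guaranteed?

7

The 10 jars are the holes and the 66 coins are the pigeons.
If every jar held at most 6 coins, the total would be at most 10 × 6 = 60, which is less than 66.
So some jar holds at least ⌈66/10⌉ = 7 coins.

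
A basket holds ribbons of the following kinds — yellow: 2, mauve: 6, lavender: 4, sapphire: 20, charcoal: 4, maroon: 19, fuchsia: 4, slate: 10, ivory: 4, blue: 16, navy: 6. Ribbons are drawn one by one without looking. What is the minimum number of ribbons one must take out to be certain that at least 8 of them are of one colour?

59

An adversary could hand out at most 7 ribbons per colour (7 colours run out sooner): 2 + 6 + 4 + 7 + 4 + 7 + 4 + 7 + 4 + 7 + 6 = 58 ribbons and still no colour has 8.
One more ribbon lands in a colour already at 7, so 59 draws are enough and 58 are not.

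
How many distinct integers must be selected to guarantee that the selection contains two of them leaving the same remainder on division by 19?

20

By pigeonhole, the 19 residue classes mod 19 are the pigeonholes.
With 19 integers one could put 1 in each residue class and have no class reach 2.
The 20th integer pushes some class to 2, so 19·1 + 1 = 20.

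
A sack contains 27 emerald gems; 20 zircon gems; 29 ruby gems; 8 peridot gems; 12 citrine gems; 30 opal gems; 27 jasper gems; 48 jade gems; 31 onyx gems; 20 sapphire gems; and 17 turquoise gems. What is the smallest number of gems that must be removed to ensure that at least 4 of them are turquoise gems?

In the worst case for collecting turquoise gems, every non-turquoise gem comes out first.
There are 27 + 20 + 29 + 8 + 12 + 30 + 27 + 48 + 31 + 20 = 252 non-turquoise gems altogether.
After those, each further gem must be turquoise, so 252 + 4 = 256 draws guarantee 4 turquoise gems.

256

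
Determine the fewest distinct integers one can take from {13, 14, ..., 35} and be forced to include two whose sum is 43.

15

Group the elements by complementary pair {x, 43−x}: {13,30}, {14,29}, {15,28}, …, giving 9 two-element pairs and 5 integers whose partner 43−x falls outside [13,35].
Treating each of those 14 groups as a pigeonhole, one can pick one integer per group — 14 integers — with no two summing to 43.
The 15th integer lands in an occupied pair, forcing a sum of 43.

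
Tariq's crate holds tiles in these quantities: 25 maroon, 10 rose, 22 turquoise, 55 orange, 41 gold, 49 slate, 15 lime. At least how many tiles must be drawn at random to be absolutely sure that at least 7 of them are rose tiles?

214

In the worst case for collecting rose tiles, every non-rose tile comes out first.
There are 25 + 22 + 55 + 41 + 49 + 15 = 207 non-rose tiles altogether.
After those, each further tile must be rose, so 207 + 7 = 214 draws guarantee 7 rose tiles.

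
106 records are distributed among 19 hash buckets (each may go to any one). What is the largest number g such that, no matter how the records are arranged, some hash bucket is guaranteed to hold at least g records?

The 19 hash buckets are the holes and the 106 records are the pigeons.
If every hash bucket held at most 5 records, the total would be at most 19 × 5 = 95, which is less than 106.
So some hash bucket holds at least ⌈106/19⌉ = 6 records.

6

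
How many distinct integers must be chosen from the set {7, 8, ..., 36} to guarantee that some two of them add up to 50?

20

Group the elements by complementary pair {x, 50−x}: {14,36}, {15,35}, {16,34}, …, giving 11 two-element pairs; the single value 25 (it cannot pair with itself since the integers are distinct); and 7 integers whose partner 50−x falls outside [7,36].
By pigeonhole, treating each of those 19 groups as a pigeonhole, one can pick one integer per group — 19 integers — with no two summing to 50.
The 20th integer lands in an occupied pair, forcing a sum of 50.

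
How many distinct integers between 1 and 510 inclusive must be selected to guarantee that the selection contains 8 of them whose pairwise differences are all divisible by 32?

Integers whose pairwise differences are multiples of 32 are exactly those sharing a remainder mod 32. The 32 residue classes mod 32 are the pigeonholes.
With 224 integers one could put 7 in each residue class and have no class reach 8.
The 225th integer pushes some class to 8, so 32·7 + 1 = 225.

225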